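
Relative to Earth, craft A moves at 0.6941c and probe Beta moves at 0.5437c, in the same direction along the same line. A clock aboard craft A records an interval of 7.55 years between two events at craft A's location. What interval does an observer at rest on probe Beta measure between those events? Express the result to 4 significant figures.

7.780 years

Speed of craft A in probe Beta's frame: u = (v_A − v_B)/(1 − v_A v_B/c²) = (0.6941 − 0.5437)/(1 − 0.6941×0.5437) = 0.1504/0.62261783 = 0.24156; |u| = 0.24156c.
At |u| = 0.24156c, γ = (1 − 0.0583512)^(−1/2) = 1.0305.
Craft A's interval is proper; time dilation gives Δt_B = γΔτ = 1.0305 × 7.55 years = 7.780 years.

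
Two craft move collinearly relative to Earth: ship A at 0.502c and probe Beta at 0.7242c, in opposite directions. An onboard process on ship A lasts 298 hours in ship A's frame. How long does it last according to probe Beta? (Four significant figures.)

Speed of ship A in probe Beta's frame: u = (v_A + v_B)/(1 + v_A v_B/c²) = (0.502 + 0.7242)/(1 + 0.502×0.7242) = 1.2262/1.3635484 = 0.89927; |u| = 0.89927c.
At |u| = 0.89927c, γ = (1 − 0.808687)^(−1/2) = 2.2863.
Ship A's interval is proper; time dilation gives Δt_B = γΔτ = 2.2863 × 298 hours = 681.3 hours.

681.3 hours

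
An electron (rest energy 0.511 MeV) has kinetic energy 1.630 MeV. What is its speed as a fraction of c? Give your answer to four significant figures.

K = (γ−1)mc², so γ = 1 + 1.630/0.511 = 4.1898.
Then v/c = √(1 − γ⁻²) = √(1 − 0.0569657) = √0.9430343 = 0.9711.

0.9711c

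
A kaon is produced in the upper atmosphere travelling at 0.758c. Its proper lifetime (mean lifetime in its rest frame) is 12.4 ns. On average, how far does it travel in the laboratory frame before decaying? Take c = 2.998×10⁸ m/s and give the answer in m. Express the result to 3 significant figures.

With β = 0.758, γ = 1/√(1 − 0.758²) = 1/√0.425436 = 1.5331.
Lab-frame lifetime: Δt = γτ = 1.5331 × 12.4 ns = 19.01 ns.
Distance: d = vΔt = 0.758 × 2.998×10⁸ m/s × 1.9010×10^-8 s = 4.32 m.

4.32 m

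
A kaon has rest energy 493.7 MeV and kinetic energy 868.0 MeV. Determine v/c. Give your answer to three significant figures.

γ = 1 + K/(mc²) = 1 + 868.0/493.7 = 2.7582.
β = √(1 − 1/γ²) = √(1 − 0.131446) = √0.868554 = 0.932.

0.932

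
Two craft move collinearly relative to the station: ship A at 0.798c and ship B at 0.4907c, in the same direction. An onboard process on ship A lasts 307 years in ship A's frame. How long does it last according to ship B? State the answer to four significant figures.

355.7 years

Speed of ship A in ship B's frame: u = (v_A − v_B)/(1 − v_A v_B/c²) = (0.798 − 0.4907)/(1 − 0.798×0.4907) = 0.3073/0.6084214 = 0.50508; |u| = 0.50508c.
γ for this relative speed: γ = 1/√(1 − 0.255106) = 1.1587.
The clock on ship A records proper time, so ship B measures Δt = γΔτ = 1.1587 × 307 = 355.7 years.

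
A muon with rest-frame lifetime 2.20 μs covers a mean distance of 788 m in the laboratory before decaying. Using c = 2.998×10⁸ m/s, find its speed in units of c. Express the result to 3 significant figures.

0.767c

Lab distance = (lab lifetime)·v = γτ·βc, so βγ = d/(cτ) = 788.0/(2.998×10⁸ × 2.200×10^-6) = 1.1947.
With βγ = 1.1947: γ² = 1 + (βγ)² = 2.42731, and β = (βγ)/γ = 1.1947/1.55798 = 0.767.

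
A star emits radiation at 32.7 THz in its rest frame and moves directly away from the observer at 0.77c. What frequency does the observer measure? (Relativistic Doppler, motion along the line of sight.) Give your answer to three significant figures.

Relativistic Doppler (source moving away): f_obs = f_src · √((1−β)/(1+β)).
With β = 0.77: factor = √(0.23/1.77) = 0.36048.
f_obs = 32.7 × 0.36048 = 11.8 THz.

11.8 THz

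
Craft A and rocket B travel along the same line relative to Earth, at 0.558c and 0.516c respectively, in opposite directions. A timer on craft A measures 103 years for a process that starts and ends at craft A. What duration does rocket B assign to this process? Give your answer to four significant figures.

Transform craft A's velocity into rocket B's frame: (0.558 + 0.516)/(1 + 0.558·0.516) = 1.074/1.287928, so the relative speed is 0.8339c.
At |u| = 0.8339c, γ = (1 − 0.695389)^(−1/2) = 1.8119.
Craft A's interval is proper; time dilation gives Δt_B = γΔτ = 1.8119 × 103 years = 186.6 years.

186.6 years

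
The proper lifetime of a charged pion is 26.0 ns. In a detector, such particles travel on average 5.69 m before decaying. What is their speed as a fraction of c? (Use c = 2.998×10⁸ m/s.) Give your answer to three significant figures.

Let x = d/(cτ) = 5.690 m / (2.998×10⁸ m/s × 2.600×10^-8 s) = 0.72997. Since d = βγcτ, x = βγ = β/√(1−β²).
Solving: β² = x²/(1+x²) = 0.532856/1.532856 = 0.347623, so β = 0.590.

0.590c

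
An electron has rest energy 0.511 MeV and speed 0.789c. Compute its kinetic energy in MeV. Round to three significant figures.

0.321 MeV

β² = 0.622521, so γ = 1/√0.377479 = 1.62762.
Kinetic energy: K = (γ − 1)mc² = (1.62762 − 1) × 0.511 MeV = 0.62762 × 0.511 = 0.321 MeV.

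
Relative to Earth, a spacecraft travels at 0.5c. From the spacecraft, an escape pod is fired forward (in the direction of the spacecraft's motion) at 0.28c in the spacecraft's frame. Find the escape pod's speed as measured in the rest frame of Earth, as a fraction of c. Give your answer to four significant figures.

0.6842c

In units of c, u = (u' + v)/(1 + u'v) with u' = 0.28 and v = 0.5.
Numerator: 0.28 + 0.5 = 0.78. Denominator: 1 + (0.28)(0.5) = 1.14.
u = 0.78/1.14 = 0.68421, so the speed is 0.6842c.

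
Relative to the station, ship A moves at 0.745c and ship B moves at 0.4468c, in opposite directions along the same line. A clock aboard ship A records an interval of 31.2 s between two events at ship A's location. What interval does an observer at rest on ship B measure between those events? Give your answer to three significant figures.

69.7 s

The velocity of ship A relative to ship B is (0.745 + 0.4468)c / (1 + 0.745×0.4468) = 0.89416c; relative speed 0.89416c.
γ for this relative speed: γ = 1/√(1 − 0.799522) = 2.2334.
The clock on ship A records proper time, so ship B measures Δt = γΔτ = 2.2334 × 31.2 = 69.7 s.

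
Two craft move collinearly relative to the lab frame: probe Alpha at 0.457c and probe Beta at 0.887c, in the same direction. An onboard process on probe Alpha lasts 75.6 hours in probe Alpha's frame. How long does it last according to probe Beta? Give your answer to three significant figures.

109 hours

Speed of probe Alpha in probe Beta's frame: u = (v_A − v_B)/(1 − v_A v_B/c²) = (0.457 − 0.887)/(1 − 0.457×0.887) = −0.43/0.594641 = −0.72313; |u| = 0.72313c.
γ for this relative speed: γ = 1/√(1 − 0.522917) = 1.4478.
The clock on probe Alpha records proper time, so probe Beta measures Δt = γΔτ = 1.4478 × 75.6 = 109 hours.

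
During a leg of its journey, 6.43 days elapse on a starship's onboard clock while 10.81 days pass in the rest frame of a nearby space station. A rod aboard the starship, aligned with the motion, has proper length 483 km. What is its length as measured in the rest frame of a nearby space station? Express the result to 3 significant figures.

The time-dilation ratio gives γ = 10.81/6.43 = 1.68118.
L = L₀/γ = 483/1.68118 = 287 km.

287 km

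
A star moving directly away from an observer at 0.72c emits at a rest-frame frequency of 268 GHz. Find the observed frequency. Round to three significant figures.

108 GHz

Relativistic Doppler (source moving away): f_obs = f_src · √((1−β)/(1+β)).
With β = 0.72: factor = √(0.28/1.72) = 0.40347.
f_obs = 268 × 0.40347 = 108 GHz.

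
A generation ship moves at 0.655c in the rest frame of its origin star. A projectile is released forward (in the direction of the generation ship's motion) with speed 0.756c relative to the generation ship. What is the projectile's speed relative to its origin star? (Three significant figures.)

0.944c

Relativistic velocity addition: u = (u' + v)/(1 + u'v/c²), with u' = 0.756c and v = 0.655c.
Numerator: 0.756 + 0.655 = 1.411. Denominator: 1 + (0.756)(0.655) = 1.49518.
u = 1.411/1.49518 = 0.9437, so the speed is 0.944c.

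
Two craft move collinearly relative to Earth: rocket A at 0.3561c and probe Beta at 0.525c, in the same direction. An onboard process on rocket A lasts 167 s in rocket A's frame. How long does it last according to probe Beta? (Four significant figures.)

170.7 s

Transform rocket A's velocity into probe Beta's frame: (0.3561 − 0.525)/(1 − 0.3561·0.525) = −0.1689/0.8130475, so the relative speed is 0.20774c.
At |u| = 0.20774c, γ = (1 − 0.0431559)^(−1/2) = 1.0223.
Rocket A's interval is proper; time dilation gives Δt_B = γΔτ = 1.0223 × 167 s = 170.7 s.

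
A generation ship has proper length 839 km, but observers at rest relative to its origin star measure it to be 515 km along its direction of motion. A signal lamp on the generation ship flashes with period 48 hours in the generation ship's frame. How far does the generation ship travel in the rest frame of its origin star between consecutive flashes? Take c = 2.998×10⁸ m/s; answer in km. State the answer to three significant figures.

6.66×10^10 km

γ = L₀/L = 839/515 = 1.62913.
β = √(1 − 1/γ²) = 0.78944. Lab-frame period = γτ = 1.62913×48 hours = 78.198 hours. Distance = βc × γτ = 0.78944 × 2.998×10⁸ m/s × 281512.8 s = 6.6627×10^13 m = 6.66×10^10 km.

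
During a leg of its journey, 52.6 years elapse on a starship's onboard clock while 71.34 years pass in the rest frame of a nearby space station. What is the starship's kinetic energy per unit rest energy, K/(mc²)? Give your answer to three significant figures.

0.356

The time-dilation ratio gives γ = 71.34/52.6 = 1.35627.
K/(mc²) = γ − 1 = 1.35627 − 1 = 0.356.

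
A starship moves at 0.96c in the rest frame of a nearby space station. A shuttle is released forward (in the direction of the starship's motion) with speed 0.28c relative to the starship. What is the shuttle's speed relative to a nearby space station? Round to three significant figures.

In units of c, u = (u' + v)/(1 + u'v) with u' = 0.28 and v = 0.96.
Numerator: 0.28 + 0.96 = 1.24. Denominator: 1 + (0.28)(0.96) = 1.2688.
u = 1.24/1.2688 = 0.9773, so the speed is 0.977c.

0.977c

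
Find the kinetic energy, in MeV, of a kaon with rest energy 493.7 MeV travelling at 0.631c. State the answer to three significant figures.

143 MeV

γ = 1/√(1 − β²) = 1/√(1 − 0.398161) = 1/√0.601839 = 1/0.775783 = 1.28902.
Kinetic energy: K = (γ − 1)mc² = (1.28902 − 1) × 493.7 MeV = 0.28902 × 493.7 = 143 MeV.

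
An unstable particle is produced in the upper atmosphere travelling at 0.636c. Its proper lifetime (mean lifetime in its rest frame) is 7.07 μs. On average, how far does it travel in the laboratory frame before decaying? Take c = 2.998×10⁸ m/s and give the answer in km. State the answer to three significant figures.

With β = 0.636, γ = 1/√(1 − 0.636²) = 1/√0.595504 = 1.2959.
Lab-frame lifetime: Δt = γτ = 1.2959 × 7.07 μs = 9.162 μs.
Distance: d = vΔt = 0.636 × 2.998×10⁸ m/s × 9.1620×10^-6 s = 1750 m = 1.75 km.

1.75 km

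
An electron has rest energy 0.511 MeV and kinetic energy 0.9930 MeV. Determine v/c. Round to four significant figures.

K = (γ−1)mc², so γ = 1 + 0.9930/0.511 = 2.9432.
Then v/c = √(1 − γ⁻²) = √(1 − 0.115441) = √0.884559 = 0.9405.

0.9405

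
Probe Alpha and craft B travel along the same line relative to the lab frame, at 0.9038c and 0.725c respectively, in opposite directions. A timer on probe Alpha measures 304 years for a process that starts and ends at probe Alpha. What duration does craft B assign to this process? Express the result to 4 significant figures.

1707 years

Transform probe Alpha's velocity into craft B's frame: (0.9038 + 0.725)/(1 + 0.9038·0.725) = 1.6288/1.655255, so the relative speed is 0.98402c.
At |u| = 0.98402c, γ = (1 − 0.968295)^(−1/2) = 5.6161.
Probe Alpha's interval is proper; time dilation gives Δt_B = γΔτ = 5.6161 × 304 years = 1707 years.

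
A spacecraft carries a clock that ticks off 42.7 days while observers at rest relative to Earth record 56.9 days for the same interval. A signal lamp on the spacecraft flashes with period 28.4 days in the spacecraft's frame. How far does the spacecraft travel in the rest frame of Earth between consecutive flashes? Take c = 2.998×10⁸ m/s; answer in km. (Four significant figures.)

6.479×10^11 km

The time-dilation ratio gives γ = 56.9/42.7 = 1.33255.
β = √(1 − 1/γ²) = 0.66094. Lab-frame period = γτ = 1.33255×28.4 days = 37.844 days. Distance = βc × γτ = 0.66094 × 2.998×10⁸ m/s × 3269721.6 s = 6.4789×10^14 m = 6.479×10^11 km.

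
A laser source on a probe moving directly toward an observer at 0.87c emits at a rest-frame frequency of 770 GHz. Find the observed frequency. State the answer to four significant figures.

2920 GHz

Relativistic Doppler (source moving toward): f_obs = f_src · √((1+β)/(1−β)).
With β = 0.87: factor = √(1.87/0.13) = 3.7927.
f_obs = 770 × 3.7927 = 2920 GHz.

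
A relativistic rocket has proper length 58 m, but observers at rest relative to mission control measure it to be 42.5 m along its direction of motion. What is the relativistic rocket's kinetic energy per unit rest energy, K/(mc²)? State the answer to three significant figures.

Length contraction gives γ = L₀/L = 58/42.5 = 1.36471.
K/(mc²) = γ − 1 = 1.36471 − 1 = 0.365.

0.365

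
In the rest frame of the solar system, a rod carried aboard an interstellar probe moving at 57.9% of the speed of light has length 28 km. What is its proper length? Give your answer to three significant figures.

γ = 1/√(1 − β²) = 1/√(1 − 0.335241) = 1/√0.664759 = 1/0.815328 = 1.2265.
Proper length: L₀ = γ·L = 1.2265 × 28 = 34.3 km.

34.3 km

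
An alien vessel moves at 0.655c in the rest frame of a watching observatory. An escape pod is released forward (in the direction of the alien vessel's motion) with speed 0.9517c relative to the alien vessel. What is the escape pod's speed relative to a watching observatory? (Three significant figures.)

In units of c, u = (u' + v)/(1 + u'v) with u' = 0.9517 and v = 0.655.
Numerator: 0.9517 + 0.655 = 1.6067. Denominator: 1 + (0.9517)(0.655) = 1.6233635.
u = 1.6067/1.6233635 = 0.98974, so the speed is 0.990c.

0.990c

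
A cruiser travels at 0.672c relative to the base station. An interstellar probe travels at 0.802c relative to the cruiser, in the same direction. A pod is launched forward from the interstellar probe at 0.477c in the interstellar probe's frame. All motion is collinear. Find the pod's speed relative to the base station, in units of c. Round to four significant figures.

First combine the pod and interstellar probe (S''→S'): u₁ = (0.477 + 0.802)/(1 + 0.477×0.802) = 1.279/1.382554 = 0.9251.
Then combine with the cruiser (S'→S): u = (0.9251 + 0.672)/(1 + 0.9251×0.672) = 1.5971/1.6216672 = 0.98485.

0.9849c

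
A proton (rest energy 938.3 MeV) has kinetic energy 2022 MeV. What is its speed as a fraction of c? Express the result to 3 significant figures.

0.948c

K = (γ−1)mc², so γ = 1 + 2022/938.3 = 3.155.
Then v/c = √(1 − γ⁻²) = √(1 − 0.100462) = √0.899538 = 0.948.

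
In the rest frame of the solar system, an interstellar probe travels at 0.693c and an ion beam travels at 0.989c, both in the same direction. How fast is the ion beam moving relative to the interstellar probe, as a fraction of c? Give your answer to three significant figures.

Transform to the interstellar probe's frame: u' = (u − v)/(1 − uv/c²).
u' = (0.989 − 0.693)/(1 − 0.989×0.693) = 0.296/0.314623 = 0.94081.
Speed in the interstellar probe's frame: 0.941c (in the same direction).

0.941c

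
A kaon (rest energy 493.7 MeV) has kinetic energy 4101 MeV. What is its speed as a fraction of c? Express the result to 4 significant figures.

K = (γ−1)mc², so γ = 1 + 4101/493.7 = 9.3067.
Then v/c = √(1 − γ⁻²) = √(1 − 0.0115454) = √0.9884546 = 0.9942.

0.9942c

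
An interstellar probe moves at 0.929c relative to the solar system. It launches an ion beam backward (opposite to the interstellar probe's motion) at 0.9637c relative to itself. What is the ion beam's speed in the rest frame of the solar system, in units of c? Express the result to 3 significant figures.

0.331c

Relativistic velocity addition: u = (u' + v)/(1 + u'v/c²), with u' = −0.9637c and v = 0.929c.
Numerator: −0.9637 + 0.929 = −0.0347. Denominator: 1 + (−0.9637)(0.929) = 0.1047227.
u = −0.0347/0.1047227 = −0.33135, so the speed is 0.331c.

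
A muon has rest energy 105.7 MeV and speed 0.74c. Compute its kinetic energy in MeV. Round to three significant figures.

51.4 MeV

γ = 1/√(1 − β²) = 1/√(1 − 0.5476) = 1/√0.4524 = 1/0.672607 = 1.48675.
Kinetic energy: K = (γ − 1)mc² = (1.48675 − 1) × 105.7 MeV = 0.48675 × 105.7 = 51.4 MeV.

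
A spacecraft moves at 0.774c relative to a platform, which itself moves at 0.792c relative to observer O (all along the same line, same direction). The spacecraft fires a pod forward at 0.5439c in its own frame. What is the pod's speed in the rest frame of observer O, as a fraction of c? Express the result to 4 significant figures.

0.9913c

Compose velocities in two stages. Stage 1 (into S'): u₁ = (0.5439+0.774)/(1+0.5439×0.774) = 0.92746.
Stage 2 (into S): u = (0.92746+0.792)/(1+0.92746×0.792) = 0.9913, so the speed is 0.9913c.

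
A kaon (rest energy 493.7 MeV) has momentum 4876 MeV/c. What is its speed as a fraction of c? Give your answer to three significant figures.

βγ = pc/(mc²) = 4876/493.7 = 9.8764.
Since γ² = 1 + (βγ)² = 98.5433, γ = √98.5433 = 9.9269, and β = (βγ)/γ = 9.8764/9.9269 = 0.995.

0.995c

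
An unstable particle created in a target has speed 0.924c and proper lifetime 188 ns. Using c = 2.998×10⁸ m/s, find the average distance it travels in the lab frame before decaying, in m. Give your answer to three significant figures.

136 m

γ = 1/√(1 − β²) = 1/√(1 − 0.853776) = 1/√0.146224 = 1/0.382392 = 2.6151.
Lab-frame lifetime: Δt = γτ = 2.6151 × 188 ns = 491.64 ns.
Distance: d = vΔt = 0.924 × 2.998×10⁸ m/s × 4.9164×10^-7 s = 136 m.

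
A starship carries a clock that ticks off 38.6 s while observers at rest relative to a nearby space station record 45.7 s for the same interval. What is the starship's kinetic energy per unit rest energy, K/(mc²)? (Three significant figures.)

0.184

The time-dilation ratio gives γ = 45.7/38.6 = 1.18394.
K/(mc²) = γ − 1 = 1.18394 − 1 = 0.184.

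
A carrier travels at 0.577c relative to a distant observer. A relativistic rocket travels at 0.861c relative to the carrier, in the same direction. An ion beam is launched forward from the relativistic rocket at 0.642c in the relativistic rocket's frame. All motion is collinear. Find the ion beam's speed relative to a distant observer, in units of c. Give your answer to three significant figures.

0.991c

First combine the ion beam and relativistic rocket (S''→S'): u₁ = (0.642 + 0.861)/(1 + 0.642×0.861) = 1.503/1.552762 = 0.96795.
Then combine with the carrier (S'→S): u = (0.96795 + 0.577)/(1 + 0.96795×0.577) = 1.54495/1.55850715 = 0.9913.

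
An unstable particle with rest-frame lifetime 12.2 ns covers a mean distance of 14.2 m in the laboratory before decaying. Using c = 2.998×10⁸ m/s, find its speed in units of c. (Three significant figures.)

0.968c

Let x = d/(cτ) = 14.20 m / (2.998×10⁸ m/s × 1.220×10^-8 s) = 3.8824. Since d = βγcτ, x = βγ = β/√(1−β²).
Solving: β² = x²/(1+x²) = 15.073/16.073 = 0.937784, so β = 0.968.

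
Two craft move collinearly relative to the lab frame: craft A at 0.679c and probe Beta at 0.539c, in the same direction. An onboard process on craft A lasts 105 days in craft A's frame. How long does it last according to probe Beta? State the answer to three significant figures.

108 days

Speed of craft A in probe Beta's frame: u = (v_A − v_B)/(1 − v_A v_B/c²) = (0.679 − 0.539)/(1 − 0.679×0.539) = 0.14/0.634019 = 0.22081; |u| = 0.22081c.
γ for this relative speed: γ = 1/√(1 − 0.0487571) = 1.0253.
The clock on craft A records proper time, so probe Beta measures Δt = γΔτ = 1.0253 × 105 = 108 days.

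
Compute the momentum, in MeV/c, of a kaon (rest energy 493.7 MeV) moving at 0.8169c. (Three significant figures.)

699 MeV/c

Lorentz factor: γ = (1 − 0.66732561)^(−1/2) = 1.7338.
Momentum: p = γβ·mc = 1.7338 × 0.8169 × 493.7 MeV/c = 699 MeV/c.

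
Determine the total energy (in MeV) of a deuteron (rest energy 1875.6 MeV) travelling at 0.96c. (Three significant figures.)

6700 MeV

γ = 1/√(1 − β²) = 1/√(1 − 0.9216) = 1/√0.0784 = 1/0.28 = 3.5714.
Total energy: E = γmc² = 3.5714 × 1875.6 MeV = 6700 MeV.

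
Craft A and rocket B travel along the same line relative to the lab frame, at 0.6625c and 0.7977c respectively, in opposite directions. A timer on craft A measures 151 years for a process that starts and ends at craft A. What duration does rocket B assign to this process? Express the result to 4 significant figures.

Transform craft A's velocity into rocket B's frame: (0.6625 + 0.7977)/(1 + 0.6625·0.7977) = 1.4602/1.52847625, so the relative speed is 0.95533c.
At |u| = 0.95533c, γ = (1 − 0.912655)^(−1/2) = 3.3836.
The clock on craft A records proper time, so rocket B measures Δt = γΔτ = 3.3836 × 151 = 510.9 years.

510.9 years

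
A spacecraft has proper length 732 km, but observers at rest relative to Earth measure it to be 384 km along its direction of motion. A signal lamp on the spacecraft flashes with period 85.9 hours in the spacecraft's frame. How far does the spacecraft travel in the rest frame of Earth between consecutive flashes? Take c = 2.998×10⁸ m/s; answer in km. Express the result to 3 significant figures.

1.50×10^11 km

γ = L₀/L = 732/384 = 1.90625.
β = √(1 − 1/γ²) = 0.85135. Lab-frame period = γτ = 1.90625×85.9 hours = 163.75 hours. Distance = βc × γτ = 0.85135 × 2.998×10⁸ m/s × 589500 s = 1.5046×10^14 m = 1.50×10^11 km.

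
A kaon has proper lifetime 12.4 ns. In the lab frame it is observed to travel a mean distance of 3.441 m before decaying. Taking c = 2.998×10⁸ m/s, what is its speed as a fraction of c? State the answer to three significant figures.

Lab distance = (lab lifetime)·v = γτ·βc, so βγ = d/(cτ) = 3.441/(2.998×10⁸ × 1.240×10^-8) = 0.92562.
With βγ = 0.92562: γ² = 1 + (βγ)² = 1.856772, and β = (βγ)/γ = 0.92562/1.36263 = 0.679.

0.679c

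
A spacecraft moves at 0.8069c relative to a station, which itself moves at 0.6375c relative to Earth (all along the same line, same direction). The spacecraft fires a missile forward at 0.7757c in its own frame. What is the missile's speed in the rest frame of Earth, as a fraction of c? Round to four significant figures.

0.9940c

First combine the missile and spacecraft (S''→S'): u₁ = (0.7757 + 0.8069)/(1 + 0.7757×0.8069) = 1.5826/1.62591233 = 0.97336.
Then combine with the station (S'→S): u = (0.97336 + 0.6375)/(1 + 0.97336×0.6375) = 1.61086/1.620517 = 0.99404.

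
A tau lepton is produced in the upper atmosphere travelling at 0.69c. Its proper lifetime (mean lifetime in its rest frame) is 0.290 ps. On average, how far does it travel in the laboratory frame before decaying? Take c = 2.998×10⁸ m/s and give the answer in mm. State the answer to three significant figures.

0.0829 mm

γ = 1/√(1 − β²) = 1/√(1 − 0.4761) = 1/√0.5239 = 1/0.723809 = 1.3816.
Lab-frame lifetime: Δt = γτ = 1.3816 × 0.290 ps = 0.40066 ps.
Distance: d = vΔt = 0.69 × 2.998×10⁸ m/s × 4.0066×10^-13 s = 8.29×10^-5 m = 0.0829 mm.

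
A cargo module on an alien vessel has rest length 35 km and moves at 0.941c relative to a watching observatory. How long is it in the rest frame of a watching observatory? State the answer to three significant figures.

γ = 1/√(1 − β²) = 1/√(1 − 0.885481) = 1/√0.114519 = 1/0.338407 = 2.955.
Along the direction of motion the measured length is L₀/γ = 35/2.955 = 11.8 km.

11.8 km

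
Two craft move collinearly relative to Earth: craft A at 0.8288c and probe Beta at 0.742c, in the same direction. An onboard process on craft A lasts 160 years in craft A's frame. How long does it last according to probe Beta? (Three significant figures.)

164 years

Speed of craft A in probe Beta's frame: u = (v_A − v_B)/(1 − v_A v_B/c²) = (0.8288 − 0.742)/(1 − 0.8288×0.742) = 0.0868/0.3850304 = 0.22544; |u| = 0.22544c.
At |u| = 0.22544c, γ = (1 − 0.0508232)^(−1/2) = 1.0264.
Craft A's interval is proper; time dilation gives Δt_B = γΔτ = 1.0264 × 160 years = 164 years.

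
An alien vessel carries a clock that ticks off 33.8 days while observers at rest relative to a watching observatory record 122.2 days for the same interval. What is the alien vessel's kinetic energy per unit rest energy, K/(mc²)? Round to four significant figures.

2.615

γ = Δt/Δτ = 122.2/33.8 = 3.61538.
Since K = (γ−1)mc², K/(mc²) = 3.61538 − 1 = 2.615.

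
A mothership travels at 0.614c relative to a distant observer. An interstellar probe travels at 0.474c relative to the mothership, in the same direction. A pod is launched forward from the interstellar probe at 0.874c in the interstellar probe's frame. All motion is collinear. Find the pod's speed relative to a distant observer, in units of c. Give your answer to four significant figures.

Apply u = (u'+v)/(1+u'v) twice. Pod in the mothership frame: (0.874+0.474)/(1+0.874·0.474) = 1.348/1.414276 = 0.95314c.
That velocity, transformed to the rest frame of a distant observer: (0.95314+0.614)/(1+0.95314·0.614) = 1.56714/1.58522796 = 0.98859c.

0.9886c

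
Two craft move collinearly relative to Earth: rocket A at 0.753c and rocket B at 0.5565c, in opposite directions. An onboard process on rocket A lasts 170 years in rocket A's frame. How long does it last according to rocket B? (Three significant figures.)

441 years

Speed of rocket A in rocket B's frame: u = (v_A + v_B)/(1 + v_A v_B/c²) = (0.753 + 0.5565)/(1 + 0.753×0.5565) = 1.3095/1.4190445 = 0.9228; |u| = 0.9228c.
γ for this relative speed: γ = 1/√(1 − 0.85156) = 2.5955.
The clock on rocket A records proper time, so rocket B measures Δt = γΔτ = 2.5955 × 170 = 441 years.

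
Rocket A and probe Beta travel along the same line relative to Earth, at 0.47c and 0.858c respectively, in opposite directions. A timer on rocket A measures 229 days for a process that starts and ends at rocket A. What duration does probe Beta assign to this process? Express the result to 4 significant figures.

708.8 days

Transform rocket A's velocity into probe Beta's frame: (0.47 + 0.858)/(1 + 0.47·0.858) = 1.328/1.40326, so the relative speed is 0.94637c.
At |u| = 0.94637c, γ = (1 − 0.895616)^(−1/2) = 3.0952.
The clock on rocket A records proper time, so probe Beta measures Δt = γΔτ = 3.0952 × 229 = 708.8 days.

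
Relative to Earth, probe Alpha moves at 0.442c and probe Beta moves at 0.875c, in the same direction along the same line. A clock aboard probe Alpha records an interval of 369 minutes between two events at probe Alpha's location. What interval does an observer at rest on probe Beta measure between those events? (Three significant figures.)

521 minutes

Transform probe Alpha's velocity into probe Beta's frame: (0.442 − 0.875)/(1 − 0.442·0.875) = −0.433/0.61325, so the relative speed is 0.70607c.
γ for this relative speed: γ = 1/√(1 − 0.498535) = 1.4121.
Probe Alpha's interval is proper; time dilation gives Δt_B = γΔτ = 1.4121 × 369 minutes = 521 minutes.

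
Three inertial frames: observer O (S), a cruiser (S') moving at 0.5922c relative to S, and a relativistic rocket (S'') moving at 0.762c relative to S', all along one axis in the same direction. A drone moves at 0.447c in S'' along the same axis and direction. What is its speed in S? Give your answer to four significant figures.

0.9739c

Apply u = (u'+v)/(1+u'v) twice. Drone in the cruiser frame: (0.447+0.762)/(1+0.447·0.762) = 1.209/1.340614 = 0.90183c.
That velocity, transformed to the rest frame of observer O: (0.90183+0.5922)/(1+0.90183·0.5922) = 1.49403/1.534063726 = 0.9739c.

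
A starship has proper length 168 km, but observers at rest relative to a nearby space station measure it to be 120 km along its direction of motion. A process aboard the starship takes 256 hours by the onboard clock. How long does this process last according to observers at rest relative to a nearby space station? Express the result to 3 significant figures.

γ = L₀/L = 168/120 = 1.4.
The same γ dilates the second interval: 1.4 × 256 hours = 358 hours.

358 hours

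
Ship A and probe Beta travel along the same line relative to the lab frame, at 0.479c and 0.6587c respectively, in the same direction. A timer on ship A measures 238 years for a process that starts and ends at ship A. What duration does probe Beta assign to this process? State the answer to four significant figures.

246.7 years

Transform ship A's velocity into probe Beta's frame: (0.479 − 0.6587)/(1 − 0.479·0.6587) = −0.1797/0.6844827, so the relative speed is 0.26253c.
At |u| = 0.26253c, γ = (1 − 0.068922)^(−1/2) = 1.0364.
The clock on ship A records proper time, so probe Beta measures Δt = γΔτ = 1.0364 × 238 = 246.7 years.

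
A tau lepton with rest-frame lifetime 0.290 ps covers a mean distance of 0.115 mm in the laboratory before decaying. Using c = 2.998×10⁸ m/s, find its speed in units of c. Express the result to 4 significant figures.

Let x = d/(cτ) = 1.150×10^-4 m / (2.998×10⁸ m/s × 2.900×10^-13 s) = 1.3227. Since d = βγcτ, x = βγ = β/√(1−β²).
Solving: β² = x²/(1+x²) = 1.74954/2.74954 = 0.636303, so β = 0.7977.

0.7977c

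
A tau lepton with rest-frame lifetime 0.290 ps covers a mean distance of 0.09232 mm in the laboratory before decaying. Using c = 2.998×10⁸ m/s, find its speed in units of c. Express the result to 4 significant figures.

d = βγcτ ⇒ βγ = d/(cτ) = 9.232×10^-5 m / (8.6942×10^-5 m) = 1.0619.
β = (βγ)/√(1+(βγ)²) = 1.0619/√2.12763 = 0.7280.

0.7280c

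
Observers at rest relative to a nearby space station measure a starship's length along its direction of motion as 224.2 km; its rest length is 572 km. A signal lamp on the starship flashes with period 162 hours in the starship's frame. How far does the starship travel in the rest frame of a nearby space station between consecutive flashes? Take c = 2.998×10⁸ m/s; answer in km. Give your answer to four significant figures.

Length contraction gives γ = L₀/L = 572/224.2 = 2.55129.
β = √(1 − 1/γ²) = 0.91998. Lab-frame period = γτ = 2.55129×162 hours = 413.31 hours. Distance = βc × γτ = 0.91998 × 2.998×10⁸ m/s × 1487916 s = 4.1038×10^14 m = 4.104×10^11 km.

4.104×10^11 km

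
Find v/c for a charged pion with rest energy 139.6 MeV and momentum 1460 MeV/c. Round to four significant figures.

pc/(mc²) = 1460/139.6 = 10.458 = βγ = β/√(1−β²).
So β² = x²/(1 + x²) with x = 10.458: x² = 109.37, β² = 109.37/110.37 = 0.99094, β = 0.9955.

0.9955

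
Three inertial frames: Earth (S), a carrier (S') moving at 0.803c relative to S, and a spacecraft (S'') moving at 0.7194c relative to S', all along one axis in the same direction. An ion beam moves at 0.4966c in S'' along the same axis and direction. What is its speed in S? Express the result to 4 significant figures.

Compose velocities in two stages. Stage 1 (into S'): u₁ = (0.4966+0.7194)/(1+0.4966×0.7194) = 0.89593.
Stage 2 (into S): u = (0.89593+0.803)/(1+0.89593×0.803) = 0.98808, so the speed is 0.9881c.

0.9881c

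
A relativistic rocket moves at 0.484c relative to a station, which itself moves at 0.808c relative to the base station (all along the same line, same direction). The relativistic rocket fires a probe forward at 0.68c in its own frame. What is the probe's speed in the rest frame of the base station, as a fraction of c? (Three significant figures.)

0.986c

First combine the probe and relativistic rocket (S''→S'): u₁ = (0.68 + 0.484)/(1 + 0.68×0.484) = 1.164/1.32912 = 0.87577.
Then combine with the station (S'→S): u = (0.87577 + 0.808)/(1 + 0.87577×0.808) = 1.68377/1.70762216 = 0.98603.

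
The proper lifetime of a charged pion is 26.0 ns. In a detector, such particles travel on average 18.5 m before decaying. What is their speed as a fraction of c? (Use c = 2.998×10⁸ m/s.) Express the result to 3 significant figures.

Lab distance = (lab lifetime)·v = γτ·βc, so βγ = d/(cτ) = 18.50/(2.998×10⁸ × 2.600×10^-8) = 2.3734.
With βγ = 2.3734: γ² = 1 + (βγ)² = 6.63303, and β = (βγ)/γ = 2.3734/2.57547 = 0.922.

0.922c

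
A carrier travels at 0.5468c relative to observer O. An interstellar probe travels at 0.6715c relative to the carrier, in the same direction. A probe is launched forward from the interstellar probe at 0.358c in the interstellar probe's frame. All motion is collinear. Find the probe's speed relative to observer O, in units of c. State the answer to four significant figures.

0.9470c

Compose velocities in two stages. Stage 1 (into S'): u₁ = (0.358+0.6715)/(1+0.358×0.6715) = 0.82998.
Stage 2 (into S): u = (0.82998+0.5468)/(1+0.82998×0.5468) = 0.947, so the speed is 0.9470c.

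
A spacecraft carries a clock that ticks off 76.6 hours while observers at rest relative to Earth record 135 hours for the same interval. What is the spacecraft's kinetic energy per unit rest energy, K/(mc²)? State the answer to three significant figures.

0.762

The time-dilation ratio gives γ = 135/76.6 = 1.7624.
Since K = (γ−1)mc², K/(mc²) = 1.7624 − 1 = 0.762.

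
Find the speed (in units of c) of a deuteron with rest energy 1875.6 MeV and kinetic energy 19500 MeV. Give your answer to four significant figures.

K = (γ−1)mc², so γ = 1 + 19500/1875.6 = 11.397.
Then v/c = √(1 − γ⁻²) = √(1 − 0.00769873) = √0.99230127 = 0.9961.

0.9961c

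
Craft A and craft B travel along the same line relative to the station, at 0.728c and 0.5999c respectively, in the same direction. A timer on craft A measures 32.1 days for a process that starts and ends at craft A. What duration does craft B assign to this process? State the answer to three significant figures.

33.0 days

The velocity of craft A relative to craft B is (0.728 − 0.5999)c / (1 − 0.728×0.5999) = 0.22742c; relative speed 0.22742c.
At |u| = 0.22742c, γ = (1 − 0.0517199)^(−1/2) = 1.0269.
Craft A's interval is proper; time dilation gives Δt_B = γΔτ = 1.0269 × 32.1 days = 33.0 days.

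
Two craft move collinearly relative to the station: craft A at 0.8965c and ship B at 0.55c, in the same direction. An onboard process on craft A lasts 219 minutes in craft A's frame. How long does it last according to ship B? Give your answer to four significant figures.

Speed of craft A in ship B's frame: u = (v_A − v_B)/(1 − v_A v_B/c²) = (0.8965 − 0.55)/(1 − 0.8965×0.55) = 0.3465/0.506925 = 0.68353; |u| = 0.68353c.
At |u| = 0.68353c, γ = (1 − 0.467213)^(−1/2) = 1.37.
The clock on craft A records proper time, so ship B measures Δt = γΔτ = 1.37 × 219 = 300.0 minutes.

300.0 minutes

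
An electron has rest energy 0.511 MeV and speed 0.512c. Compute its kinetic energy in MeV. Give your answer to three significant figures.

0.0839 MeV

With β = 0.512, γ = 1/√(1 − 0.512²) = 1/√0.737856 = 1.16416.
Kinetic energy: K = (γ − 1)mc² = (1.16416 − 1) × 0.511 MeV = 0.16416 × 0.511 = 0.0839 MeV.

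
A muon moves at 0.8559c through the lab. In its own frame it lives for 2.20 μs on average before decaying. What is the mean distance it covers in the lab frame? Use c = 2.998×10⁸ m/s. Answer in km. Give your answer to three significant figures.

1.09 km

With β = 0.8559, γ = 1/√(1 − 0.8559²) = 1/√0.26743519 = 1.9337.
Lab-frame lifetime: Δt = γτ = 1.9337 × 2.20 μs = 4.2541 μs.
Distance: d = vΔt = 0.8559 × 2.998×10⁸ m/s × 4.2541×10^-6 s = 1090 m = 1.09 km.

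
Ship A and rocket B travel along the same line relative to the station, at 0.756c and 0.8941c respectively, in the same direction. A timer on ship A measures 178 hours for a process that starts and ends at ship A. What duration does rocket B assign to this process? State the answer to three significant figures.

197 hours

Transform ship A's velocity into rocket B's frame: (0.756 − 0.8941)/(1 − 0.756·0.8941) = −0.1381/0.3240604, so the relative speed is 0.42616c.
At |u| = 0.42616c, γ = (1 − 0.181612)^(−1/2) = 1.1054.
Ship A's interval is proper; time dilation gives Δt_B = γΔτ = 1.1054 × 178 hours = 197 hours.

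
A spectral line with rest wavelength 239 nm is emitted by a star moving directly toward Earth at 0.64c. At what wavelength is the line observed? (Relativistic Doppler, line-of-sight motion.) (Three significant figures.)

Relativistic Doppler for wavelength: λ_obs = λ_src · √((1−β)/(1+β)).
With β = 0.64: factor = √(0.36/1.64) = 0.46852.
λ_obs = 239 × 0.46852 = 112 nm.

112 nm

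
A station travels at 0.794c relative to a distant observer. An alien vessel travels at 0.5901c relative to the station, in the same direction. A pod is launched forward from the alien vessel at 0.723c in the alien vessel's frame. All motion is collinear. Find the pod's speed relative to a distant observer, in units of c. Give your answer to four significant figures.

Compose velocities in two stages. Stage 1 (into S'): u₁ = (0.723+0.5901)/(1+0.723×0.5901) = 0.92041.
Stage 2 (into S): u = (0.92041+0.794)/(1+0.92041×0.794) = 0.99053, so the speed is 0.9905c.

0.9905c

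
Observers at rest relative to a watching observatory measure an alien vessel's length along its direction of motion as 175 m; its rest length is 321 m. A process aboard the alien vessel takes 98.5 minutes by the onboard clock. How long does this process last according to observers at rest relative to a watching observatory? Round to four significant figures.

180.7 minutes

From L = L₀/γ: γ = 321/175 = 1.83429.
Δt = γΔτ = 1.83429 × 98.5 = 180.7 minutes.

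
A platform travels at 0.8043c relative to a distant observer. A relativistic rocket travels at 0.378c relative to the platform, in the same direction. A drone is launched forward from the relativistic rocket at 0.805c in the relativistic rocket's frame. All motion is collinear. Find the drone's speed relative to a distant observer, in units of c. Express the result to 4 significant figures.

0.9895c

Apply u = (u'+v)/(1+u'v) twice. Drone in the platform frame: (0.805+0.378)/(1+0.805·0.378) = 1.183/1.30429 = 0.90701c.
That velocity, transformed to the rest frame of a distant observer: (0.90701+0.8043)/(1+0.90701·0.8043) = 1.71131/1.729508143 = 0.98948c.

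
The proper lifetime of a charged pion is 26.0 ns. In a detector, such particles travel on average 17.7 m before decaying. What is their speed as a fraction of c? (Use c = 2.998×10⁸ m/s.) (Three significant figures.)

d = βγcτ ⇒ βγ = d/(cτ) = 17.70 m / (7.7948 m) = 2.2707.
β = (βγ)/√(1+(βγ)²) = 2.2707/√6.15608 = 0.915.

0.915c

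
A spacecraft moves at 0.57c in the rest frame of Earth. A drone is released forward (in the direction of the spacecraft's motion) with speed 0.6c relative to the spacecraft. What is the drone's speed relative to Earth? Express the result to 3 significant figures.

Relativistic velocity addition: u = (u' + v)/(1 + u'v/c²), with u' = 0.6c and v = 0.57c.
Numerator: 0.6 + 0.57 = 1.17. Denominator: 1 + (0.6)(0.57) = 1.342.
u = 1.17/1.342 = 0.87183, so the speed is 0.872c.

0.872c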